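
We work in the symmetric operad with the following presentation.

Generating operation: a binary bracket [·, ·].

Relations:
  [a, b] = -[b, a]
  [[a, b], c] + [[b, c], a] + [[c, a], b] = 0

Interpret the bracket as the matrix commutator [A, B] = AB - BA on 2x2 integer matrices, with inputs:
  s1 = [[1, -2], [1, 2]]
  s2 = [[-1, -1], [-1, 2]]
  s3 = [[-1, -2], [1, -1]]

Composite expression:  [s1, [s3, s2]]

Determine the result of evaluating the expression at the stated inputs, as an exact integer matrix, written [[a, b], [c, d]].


[[12, 18], [3, -12]]

[s3, s2] = [[3, -6], [-3, -3]]
[s1, [s3, s2]] = [[12, 18], [3, -12]]


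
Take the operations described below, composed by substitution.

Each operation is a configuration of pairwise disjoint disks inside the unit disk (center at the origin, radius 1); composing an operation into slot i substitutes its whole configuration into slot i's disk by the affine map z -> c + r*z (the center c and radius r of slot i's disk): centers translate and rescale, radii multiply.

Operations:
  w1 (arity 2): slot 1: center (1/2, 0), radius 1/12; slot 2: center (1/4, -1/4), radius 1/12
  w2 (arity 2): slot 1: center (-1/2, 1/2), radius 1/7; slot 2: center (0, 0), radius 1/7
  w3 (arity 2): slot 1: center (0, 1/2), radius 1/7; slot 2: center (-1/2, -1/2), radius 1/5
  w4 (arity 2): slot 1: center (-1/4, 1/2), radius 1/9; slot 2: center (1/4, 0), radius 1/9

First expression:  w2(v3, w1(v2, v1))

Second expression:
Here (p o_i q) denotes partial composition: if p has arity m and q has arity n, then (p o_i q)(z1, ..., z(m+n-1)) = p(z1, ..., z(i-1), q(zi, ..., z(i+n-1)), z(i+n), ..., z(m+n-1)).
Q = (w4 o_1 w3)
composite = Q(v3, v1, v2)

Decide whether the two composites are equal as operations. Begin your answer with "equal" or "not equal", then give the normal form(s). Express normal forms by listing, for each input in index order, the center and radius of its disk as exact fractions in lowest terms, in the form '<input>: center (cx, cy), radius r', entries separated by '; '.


not equal; the first gives v1: center (1/28, -1/28), radius 1/84; v2: center (1/14, 0), radius 1/84; v3: center (-1/2, 1/2), radius 1/7 and the second v1: center (-11/36, 4/9), radius 1/45; v2: center (1/4, 0), radius 1/9; v3: center (-1/4, 5/9), radius 1/63


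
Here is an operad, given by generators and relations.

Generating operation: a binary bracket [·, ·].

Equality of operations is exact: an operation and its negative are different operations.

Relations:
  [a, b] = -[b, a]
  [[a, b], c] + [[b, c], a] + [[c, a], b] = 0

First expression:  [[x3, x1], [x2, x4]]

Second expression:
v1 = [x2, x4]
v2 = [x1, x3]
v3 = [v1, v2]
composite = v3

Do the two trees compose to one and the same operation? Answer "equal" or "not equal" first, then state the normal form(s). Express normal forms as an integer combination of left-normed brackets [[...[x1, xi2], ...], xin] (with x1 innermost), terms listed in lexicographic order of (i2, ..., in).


equal — both sides give -[[[x1, x3], x2], x4] + [[[x1, x3], x4], x2]

The first expression, normalized: -[[[x1, x3], x2], x4] + [[[x1, x3], x4], x2]
The second expression, normalized: -[[[x1, x3], x2], x4] + [[[x1, x3], x4], x2]
Identical normal forms: equal.


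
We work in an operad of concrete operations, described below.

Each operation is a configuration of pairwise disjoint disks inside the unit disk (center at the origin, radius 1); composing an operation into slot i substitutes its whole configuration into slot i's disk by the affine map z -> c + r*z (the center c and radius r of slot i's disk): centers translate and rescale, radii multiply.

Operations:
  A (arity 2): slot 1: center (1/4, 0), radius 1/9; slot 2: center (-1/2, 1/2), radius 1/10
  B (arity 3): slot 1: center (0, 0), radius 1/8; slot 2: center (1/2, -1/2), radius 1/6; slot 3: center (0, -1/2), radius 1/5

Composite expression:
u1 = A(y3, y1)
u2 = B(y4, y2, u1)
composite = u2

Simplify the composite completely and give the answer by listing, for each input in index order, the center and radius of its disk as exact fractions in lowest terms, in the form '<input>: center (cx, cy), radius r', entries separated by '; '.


y1: center (-1/10, -2/5), radius 1/50; y2: center (1/2, -1/2), radius 1/6; y3: center (1/20, -1/2), radius 1/45; y4: center (0, 0), radius 1/8

Follow each y-input down from B: c' goes to c + r*c', radius to r*r'.
tracing y4 down its 1-map path: center (0, 0), radius 1/8
tracing y2 down its 1-map path: center (1/2, -1/2), radius 1/6
tracing y3 down its 2-map path: center (1/20, -1/2), radius 1/45
tracing y1 down its 2-map path: center (-1/10, -2/5), radius 1/50


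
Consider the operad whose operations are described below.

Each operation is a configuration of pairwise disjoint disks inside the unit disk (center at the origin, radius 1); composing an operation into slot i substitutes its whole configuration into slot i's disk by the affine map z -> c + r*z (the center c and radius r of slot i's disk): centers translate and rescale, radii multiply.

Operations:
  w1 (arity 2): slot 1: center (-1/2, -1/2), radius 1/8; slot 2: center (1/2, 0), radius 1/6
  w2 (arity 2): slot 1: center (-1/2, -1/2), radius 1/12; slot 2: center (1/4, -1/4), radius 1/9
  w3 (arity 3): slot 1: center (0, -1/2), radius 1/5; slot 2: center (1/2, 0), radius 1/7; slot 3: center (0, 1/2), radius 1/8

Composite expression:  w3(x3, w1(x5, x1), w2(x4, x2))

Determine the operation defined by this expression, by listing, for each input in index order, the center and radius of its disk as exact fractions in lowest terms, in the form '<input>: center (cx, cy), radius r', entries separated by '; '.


Follow each x-input down from w3: c' goes to c + r*c', radius to r*r'.
for x3, the 1-step affine chain lands on center (0, -1/2), radius 1/5
for x5, the 2-step affine chain lands on center (3/7, -1/14), radius 1/56
for x1, the 2-step affine chain lands on center (4/7, 0), radius 1/42
for x4, the 2-step affine chain lands on center (-1/16, 7/16), radius 1/96
for x2, the 2-step affine chain lands on center (1/32, 15/32), radius 1/72

x1: center (4/7, 0), radius 1/42; x2: center (1/32, 15/32), radius 1/72; x3: center (0, -1/2), radius 1/5; x4: center (-1/16, 7/16), radius 1/96; x5: center (3/7, -1/14), radius 1/56


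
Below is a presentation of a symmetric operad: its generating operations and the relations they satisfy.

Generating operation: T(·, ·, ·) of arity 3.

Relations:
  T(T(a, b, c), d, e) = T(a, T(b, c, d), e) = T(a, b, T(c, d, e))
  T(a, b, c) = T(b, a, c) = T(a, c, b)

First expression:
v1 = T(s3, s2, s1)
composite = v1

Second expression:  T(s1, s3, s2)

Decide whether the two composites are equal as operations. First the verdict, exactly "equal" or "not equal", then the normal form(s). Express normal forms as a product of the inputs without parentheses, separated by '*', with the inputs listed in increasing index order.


equal; the common form is s1 * s2 * s3

The first expression reduces to s1 * s2 * s3
The second expression reduces to s1 * s2 * s3
The forms coincide; equal.


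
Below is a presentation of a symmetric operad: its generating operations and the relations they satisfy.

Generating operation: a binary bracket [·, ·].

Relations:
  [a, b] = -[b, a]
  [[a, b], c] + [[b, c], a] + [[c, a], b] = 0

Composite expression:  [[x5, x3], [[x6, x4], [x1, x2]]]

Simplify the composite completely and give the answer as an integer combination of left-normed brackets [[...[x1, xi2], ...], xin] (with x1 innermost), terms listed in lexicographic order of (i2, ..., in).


In the tensor algebra, words opening x1 carry the x1-anchored form.
Composite bracket: [[x5, x3], [[x6, x4], [x1, x2]]]
Each bracket splits as ab - ba, giving 32 signed words (2^5 = 32).
Only words starting with x1 matter:
  from x1x2x4x6x3x5, sign +1: term +[[[[[x1, x2], x4], x6], x3], x5]
  from x1x2x4x6x5x3, sign -1: term -[[[[[x1, x2], x4], x6], x5], x3]
  from x1x2x6x4x3x5, sign -1: term -[[[[[x1, x2], x6], x4], x3], x5]
  from x1x2x6x4x5x3, sign +1: term +[[[[[x1, x2], x6], x4], x5], x3]

[[[[[x1, x2], x4], x6], x3], x5] - [[[[[x1, x2], x4], x6], x5], x3] - [[[[[x1, x2], x6], x4], x3], x5] + [[[[[x1, x2], x6], x4], x5], x3]


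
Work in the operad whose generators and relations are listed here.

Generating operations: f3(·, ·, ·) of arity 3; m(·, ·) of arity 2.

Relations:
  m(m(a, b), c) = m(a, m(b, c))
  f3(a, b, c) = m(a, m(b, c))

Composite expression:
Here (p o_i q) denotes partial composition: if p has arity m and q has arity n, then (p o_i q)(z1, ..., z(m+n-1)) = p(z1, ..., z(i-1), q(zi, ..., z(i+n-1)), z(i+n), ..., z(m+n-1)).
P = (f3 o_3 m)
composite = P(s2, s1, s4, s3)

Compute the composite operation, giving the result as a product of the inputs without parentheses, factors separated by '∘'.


s2 ∘ s1 ∘ s4 ∘ s3

Under associativity of f3, the answer is the s's in reading order.
m(s4, s3) reduces to s4 ∘ s3
f3(s2, s1, m(s4, s3)) reduces to s2 ∘ s1 ∘ s4 ∘ s3


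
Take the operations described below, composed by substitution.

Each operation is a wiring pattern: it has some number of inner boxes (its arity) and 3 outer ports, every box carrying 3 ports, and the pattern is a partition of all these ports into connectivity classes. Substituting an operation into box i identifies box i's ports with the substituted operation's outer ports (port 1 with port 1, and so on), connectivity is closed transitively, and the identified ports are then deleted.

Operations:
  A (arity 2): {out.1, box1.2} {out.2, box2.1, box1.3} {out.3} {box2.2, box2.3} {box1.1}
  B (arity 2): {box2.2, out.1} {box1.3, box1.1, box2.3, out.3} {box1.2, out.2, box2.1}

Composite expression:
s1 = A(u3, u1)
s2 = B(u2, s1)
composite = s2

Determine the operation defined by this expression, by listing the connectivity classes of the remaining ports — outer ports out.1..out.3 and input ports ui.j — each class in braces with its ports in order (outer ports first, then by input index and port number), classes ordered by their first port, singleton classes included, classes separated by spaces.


{out.1, u1.1, u3.3} {out.2, u2.2, u3.2} {out.3, u2.1, u2.3} {u1.2, u1.3} {u3.1}

After gluing at B, chains via deleted ports link the u-ports.
composing A on (u3, u1), with out.j its own outer ports: {out.1, u3.2} {out.2, u1.1, u3.3} {out.3} {u1.2, u1.3} {u3.1}
composing B on (u2, u3, u1), with out.j its own outer ports: {out.1, u1.1, u3.3} {out.2, u2.2, u3.2} {out.3, u2.1, u2.3} {u1.2, u1.3} {u3.1}


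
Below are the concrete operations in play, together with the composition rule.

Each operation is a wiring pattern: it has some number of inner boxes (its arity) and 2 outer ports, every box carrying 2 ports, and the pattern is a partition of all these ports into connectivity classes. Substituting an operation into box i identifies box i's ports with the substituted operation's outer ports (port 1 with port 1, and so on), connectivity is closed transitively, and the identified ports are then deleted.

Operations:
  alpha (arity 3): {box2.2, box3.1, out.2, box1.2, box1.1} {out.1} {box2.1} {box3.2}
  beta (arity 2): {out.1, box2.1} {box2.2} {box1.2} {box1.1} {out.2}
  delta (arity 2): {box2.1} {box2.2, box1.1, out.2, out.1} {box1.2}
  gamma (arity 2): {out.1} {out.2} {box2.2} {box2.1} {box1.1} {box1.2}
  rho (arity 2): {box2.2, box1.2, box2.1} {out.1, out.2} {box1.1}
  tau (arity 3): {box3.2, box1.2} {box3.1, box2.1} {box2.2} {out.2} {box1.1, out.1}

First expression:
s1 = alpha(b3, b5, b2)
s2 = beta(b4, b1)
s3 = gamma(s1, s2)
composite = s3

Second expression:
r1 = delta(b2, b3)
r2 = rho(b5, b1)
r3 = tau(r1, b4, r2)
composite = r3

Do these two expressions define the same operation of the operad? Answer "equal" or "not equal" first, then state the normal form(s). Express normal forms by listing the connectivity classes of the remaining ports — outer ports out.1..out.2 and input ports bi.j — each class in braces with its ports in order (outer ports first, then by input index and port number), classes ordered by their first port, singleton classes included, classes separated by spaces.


not equal; the first gives {out.1} {out.2} {b1.1} {b1.2} {b2.1, b3.1, b3.2, b5.2} {b2.2} {b4.1} {b4.2} {b5.1} and the second {out.1, b2.1, b3.2, b4.1} {out.2} {b1.1, b1.2, b5.2} {b2.2} {b3.1} {b4.2} {b5.1}

In normal form, the first expression is {out.1} {out.2} {b1.1} {b1.2} {b2.1, b3.1, b3.2, b5.2} {b2.2} {b4.1} {b4.2} {b5.1}
In normal form, the second expression is {out.1, b2.1, b3.2, b4.1} {out.2} {b1.1, b1.2, b5.2} {b2.2} {b3.1} {b4.2} {b5.1}
No match — not equal.


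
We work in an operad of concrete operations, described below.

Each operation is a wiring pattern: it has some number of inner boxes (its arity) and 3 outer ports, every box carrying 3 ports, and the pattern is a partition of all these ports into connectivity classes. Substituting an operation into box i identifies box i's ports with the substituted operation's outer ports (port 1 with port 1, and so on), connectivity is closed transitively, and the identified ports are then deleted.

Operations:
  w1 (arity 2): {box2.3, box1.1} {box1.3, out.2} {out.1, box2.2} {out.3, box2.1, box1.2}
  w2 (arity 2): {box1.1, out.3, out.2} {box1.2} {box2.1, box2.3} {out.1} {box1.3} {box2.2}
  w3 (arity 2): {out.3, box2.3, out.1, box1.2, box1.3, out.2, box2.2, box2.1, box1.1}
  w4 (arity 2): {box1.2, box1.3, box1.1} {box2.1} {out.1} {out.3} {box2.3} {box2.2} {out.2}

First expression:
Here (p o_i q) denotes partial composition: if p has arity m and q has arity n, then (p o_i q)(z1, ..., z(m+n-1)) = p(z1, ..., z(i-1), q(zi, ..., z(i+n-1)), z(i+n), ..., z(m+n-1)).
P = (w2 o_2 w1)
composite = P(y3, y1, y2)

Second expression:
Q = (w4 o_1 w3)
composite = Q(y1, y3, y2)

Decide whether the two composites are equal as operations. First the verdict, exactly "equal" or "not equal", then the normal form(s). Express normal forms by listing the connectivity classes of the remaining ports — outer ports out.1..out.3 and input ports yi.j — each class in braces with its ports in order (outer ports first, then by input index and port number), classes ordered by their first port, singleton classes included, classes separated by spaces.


In normal form, the first expression is {out.1} {out.2, out.3, y3.1} {y1.1, y2.3} {y1.2, y2.1, y2.2} {y1.3} {y3.2} {y3.3}
In normal form, the second expression is {out.1} {out.2} {out.3} {y1.1, y1.2, y1.3, y3.1, y3.2, y3.3} {y2.1} {y2.2} {y2.3}
Different reductions; not equal.

not equal; the first gives {out.1} {out.2, out.3, y3.1} {y1.1, y2.3} {y1.2, y2.1, y2.2} {y1.3} {y3.2} {y3.3} and the second {out.1} {out.2} {out.3} {y1.1, y1.2, y1.3, y3.1, y3.2, y3.3} {y2.1} {y2.2} {y2.3}


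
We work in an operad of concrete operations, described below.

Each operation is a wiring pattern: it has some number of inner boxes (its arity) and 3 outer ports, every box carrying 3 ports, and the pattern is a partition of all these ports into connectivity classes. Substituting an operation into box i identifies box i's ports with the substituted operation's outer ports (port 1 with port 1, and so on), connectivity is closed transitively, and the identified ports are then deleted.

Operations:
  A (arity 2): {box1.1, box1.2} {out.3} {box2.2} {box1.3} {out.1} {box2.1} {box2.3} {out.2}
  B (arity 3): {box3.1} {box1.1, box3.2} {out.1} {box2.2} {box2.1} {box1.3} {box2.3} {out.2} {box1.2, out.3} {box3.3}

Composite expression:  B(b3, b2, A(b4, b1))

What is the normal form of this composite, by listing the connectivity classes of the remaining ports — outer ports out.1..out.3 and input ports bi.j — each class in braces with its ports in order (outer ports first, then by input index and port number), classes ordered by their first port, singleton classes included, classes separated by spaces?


Two ports join when wires chain via B-identified ports.
A over (b4, b1) gives {out.1} {out.2} {out.3} {b1.1} {b1.2} {b1.3} {b4.1, b4.2} {b4.3}, out.j being that stage's outer ports
B over (b3, b2, b4, b1) gives {out.1} {out.2} {out.3, b3.2} {b1.1} {b1.2} {b1.3} {b2.1} {b2.2} {b2.3} {b3.1} {b3.3} {b4.1, b4.2} {b4.3}, out.j being that stage's outer ports

{out.1} {out.2} {out.3, b3.2} {b1.1} {b1.2} {b1.3} {b2.1} {b2.2} {b2.3} {b3.1} {b3.3} {b4.1, b4.2} {b4.3}


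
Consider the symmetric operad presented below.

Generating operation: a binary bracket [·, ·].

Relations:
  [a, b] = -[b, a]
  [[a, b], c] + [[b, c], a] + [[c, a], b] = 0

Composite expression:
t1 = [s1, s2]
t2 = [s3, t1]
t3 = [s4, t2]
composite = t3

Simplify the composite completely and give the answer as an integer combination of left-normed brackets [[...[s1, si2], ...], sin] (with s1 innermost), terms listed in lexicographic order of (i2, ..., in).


[[[s1, s2], s3], s4]

In the tensor algebra, words opening s1 carry the s1-anchored form.
Composite bracket: [s4, [s3, [s1, s2]]]
Under [a, b] = ab - ba we get 8 signed associative words (2^3 = 8).
The s1-initial words carry the normal form:
  from s1s2s3s4, sign +1: term +[[[s1, s2], s3], s4]


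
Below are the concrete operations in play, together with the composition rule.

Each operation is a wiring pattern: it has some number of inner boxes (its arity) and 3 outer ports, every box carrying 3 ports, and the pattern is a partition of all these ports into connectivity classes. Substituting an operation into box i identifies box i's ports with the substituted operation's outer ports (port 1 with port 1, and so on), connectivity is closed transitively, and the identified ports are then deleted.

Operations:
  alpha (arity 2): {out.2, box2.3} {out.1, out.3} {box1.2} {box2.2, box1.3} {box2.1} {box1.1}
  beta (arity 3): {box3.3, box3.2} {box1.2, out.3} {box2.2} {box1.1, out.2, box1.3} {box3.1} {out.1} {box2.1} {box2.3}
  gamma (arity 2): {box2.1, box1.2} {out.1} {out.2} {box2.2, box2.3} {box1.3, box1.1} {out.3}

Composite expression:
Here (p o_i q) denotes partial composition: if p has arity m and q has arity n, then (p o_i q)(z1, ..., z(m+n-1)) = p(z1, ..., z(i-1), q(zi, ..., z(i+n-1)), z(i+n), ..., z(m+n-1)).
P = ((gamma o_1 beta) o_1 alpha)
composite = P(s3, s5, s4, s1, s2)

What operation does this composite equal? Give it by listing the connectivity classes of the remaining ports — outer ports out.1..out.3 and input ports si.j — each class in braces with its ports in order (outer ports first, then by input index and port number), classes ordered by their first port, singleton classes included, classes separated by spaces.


{out.1} {out.2} {out.3} {s1.1} {s1.2, s1.3} {s2.1} {s2.2, s2.3} {s3.1} {s3.2} {s3.3, s5.2} {s4.1} {s4.2} {s4.3} {s5.1} {s5.3}

After gluing at gamma, chains via deleted ports link the s-ports.
composing alpha on (s3, s5), with out.j its own outer ports: {out.1, out.3} {out.2, s5.3} {s3.1} {s3.2} {s3.3, s5.2} {s5.1}
composing beta on (s3, s5, s4, s1), with out.j its own outer ports: {out.1} {out.2} {out.3, s5.3} {s1.1} {s1.2, s1.3} {s3.1} {s3.2} {s3.3, s5.2} {s4.1} {s4.2} {s4.3} {s5.1}
composing gamma on (s3, s5, s4, s1, s2), with out.j its own outer ports: {out.1} {out.2} {out.3} {s1.1} {s1.2, s1.3} {s2.1} {s2.2, s2.3} {s3.1} {s3.2} {s3.3, s5.2} {s4.1} {s4.2} {s4.3} {s5.1} {s5.3}


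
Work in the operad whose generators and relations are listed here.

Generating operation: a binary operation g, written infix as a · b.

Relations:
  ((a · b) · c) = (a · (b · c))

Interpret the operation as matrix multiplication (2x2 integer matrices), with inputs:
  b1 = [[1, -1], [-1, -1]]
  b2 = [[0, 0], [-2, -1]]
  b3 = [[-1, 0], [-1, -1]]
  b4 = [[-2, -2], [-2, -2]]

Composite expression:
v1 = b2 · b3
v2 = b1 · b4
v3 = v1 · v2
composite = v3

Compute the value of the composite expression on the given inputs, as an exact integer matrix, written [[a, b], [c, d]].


[[0, 0], [4, 4]]

(b2 · b3) = [[0, 0], [3, 1]]
(b1 · b4) = [[0, 0], [4, 4]]
((b2 · b3) · (b1 · b4)) = [[0, 0], [4, 4]]


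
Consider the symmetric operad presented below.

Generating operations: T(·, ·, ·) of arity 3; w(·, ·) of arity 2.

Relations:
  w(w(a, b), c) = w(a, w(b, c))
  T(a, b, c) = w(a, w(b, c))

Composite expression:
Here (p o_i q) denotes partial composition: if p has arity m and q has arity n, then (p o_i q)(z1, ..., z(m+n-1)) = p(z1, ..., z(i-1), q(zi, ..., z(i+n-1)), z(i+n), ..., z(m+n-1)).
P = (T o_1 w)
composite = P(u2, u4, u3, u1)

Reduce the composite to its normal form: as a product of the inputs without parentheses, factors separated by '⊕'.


u2 ⊕ u4 ⊕ u3 ⊕ u1

Under associativity of T, the answer is the u's in reading order.
w(u2, u4) spells out as u2 ⊕ u4
T(w(u2, u4), u3, u1) spells out as u2 ⊕ u4 ⊕ u3 ⊕ u1


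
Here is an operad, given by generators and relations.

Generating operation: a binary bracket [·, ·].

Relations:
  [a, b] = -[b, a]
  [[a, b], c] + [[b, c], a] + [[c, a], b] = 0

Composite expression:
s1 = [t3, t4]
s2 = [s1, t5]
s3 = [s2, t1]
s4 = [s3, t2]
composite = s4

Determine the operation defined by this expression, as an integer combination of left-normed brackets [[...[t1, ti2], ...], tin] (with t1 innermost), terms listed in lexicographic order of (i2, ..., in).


-[[[[t1, t3], t4], t5], t2] + [[[[t1, t4], t3], t5], t2] + [[[[t1, t5], t3], t4], t2] - [[[[t1, t5], t4], t3], t2]

Skip Jacobi rewriting: expand, keep t1-initial words, read off terms.
Composite bracket: [[[[t3, t4], t5], t1], t2]
Each bracket splits as ab - ba, giving 16 signed words (2^4 = 16).
Collect the words opening with t1:
  word t1t3t4t5t2 has sign -1, contributing -[[[[t1, t3], t4], t5], t2]
  word t1t4t3t5t2 has sign +1, contributing +[[[[t1, t4], t3], t5], t2]
  word t1t5t3t4t2 has sign +1, contributing +[[[[t1, t5], t3], t4], t2]
  word t1t5t4t3t2 has sign -1, contributing -[[[[t1, t5], t4], t3], t2]


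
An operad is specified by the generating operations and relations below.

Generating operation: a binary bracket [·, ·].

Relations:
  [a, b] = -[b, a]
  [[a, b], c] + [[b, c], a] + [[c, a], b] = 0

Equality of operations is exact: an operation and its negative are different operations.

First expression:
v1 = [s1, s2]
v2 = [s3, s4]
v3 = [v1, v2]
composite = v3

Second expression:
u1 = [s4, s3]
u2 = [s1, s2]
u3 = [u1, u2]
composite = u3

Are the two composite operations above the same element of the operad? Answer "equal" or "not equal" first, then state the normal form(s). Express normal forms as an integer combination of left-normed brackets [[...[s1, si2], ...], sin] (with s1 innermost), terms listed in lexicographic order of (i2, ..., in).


equal: each reduces to [[[s1, s2], s3], s4] - [[[s1, s2], s4], s3]

The first composite normalizes to [[[s1, s2], s3], s4] - [[[s1, s2], s4], s3]
The second composite normalizes to [[[s1, s2], s3], s4] - [[[s1, s2], s4], s3]
Identical normal forms: equal.


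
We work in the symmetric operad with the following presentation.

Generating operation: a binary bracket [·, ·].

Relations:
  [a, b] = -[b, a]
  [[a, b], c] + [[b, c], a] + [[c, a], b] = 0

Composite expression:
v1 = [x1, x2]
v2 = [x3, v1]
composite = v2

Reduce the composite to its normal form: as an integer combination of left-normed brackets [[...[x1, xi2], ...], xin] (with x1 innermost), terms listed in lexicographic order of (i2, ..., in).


In the tensor algebra, words opening x1 carry the x1-anchored form.
Composite bracket: [x3, [x1, x2]]
Under [a, b] = ab - ba we get 4 signed associative words (2^2 = 4).
Keep just the words that open with x1:
  x1x2x3 appears with sign -1, giving the term -[[x1, x2], x3]

-[[x1, x2], x3]


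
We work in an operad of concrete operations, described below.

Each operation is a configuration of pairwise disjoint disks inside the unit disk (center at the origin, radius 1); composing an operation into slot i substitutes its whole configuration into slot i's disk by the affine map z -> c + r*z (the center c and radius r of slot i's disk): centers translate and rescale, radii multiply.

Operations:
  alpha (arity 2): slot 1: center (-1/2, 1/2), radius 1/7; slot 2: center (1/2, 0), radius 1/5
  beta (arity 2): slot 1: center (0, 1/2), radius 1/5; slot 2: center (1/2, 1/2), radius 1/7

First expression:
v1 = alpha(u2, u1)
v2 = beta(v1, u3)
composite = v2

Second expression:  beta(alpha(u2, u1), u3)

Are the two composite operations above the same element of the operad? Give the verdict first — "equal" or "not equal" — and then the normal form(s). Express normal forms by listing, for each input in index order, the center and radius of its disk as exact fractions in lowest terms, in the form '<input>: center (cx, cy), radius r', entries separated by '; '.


equal: each reduces to u1: center (1/10, 1/2), radius 1/25; u2: center (-1/10, 3/5), radius 1/35; u3: center (1/2, 1/2), radius 1/7

Reducing the first expression gives u1: center (1/10, 1/2), radius 1/25; u2: center (-1/10, 3/5), radius 1/35; u3: center (1/2, 1/2), radius 1/7
Reducing the second expression gives u1: center (1/10, 1/2), radius 1/25; u2: center (-1/10, 3/5), radius 1/35; u3: center (1/2, 1/2), radius 1/7
Both agree, so they are equal.


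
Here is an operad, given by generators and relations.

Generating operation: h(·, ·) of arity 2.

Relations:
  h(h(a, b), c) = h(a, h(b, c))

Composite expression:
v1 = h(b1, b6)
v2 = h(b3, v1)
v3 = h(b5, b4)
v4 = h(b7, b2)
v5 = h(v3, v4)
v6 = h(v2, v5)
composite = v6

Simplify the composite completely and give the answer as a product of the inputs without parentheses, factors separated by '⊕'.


The h-tree's shape is irrelevant; the b-reading-order decides.
h(b1, b6) flattens to b1 ⊕ b6
h(b3, h(b1, b6)) flattens to b3 ⊕ b1 ⊕ b6
h(b5, b4) flattens to b5 ⊕ b4
h(b7, b2) flattens to b7 ⊕ b2
h(h(b5, b4), h(b7, b2)) flattens to b5 ⊕ b4 ⊕ b7 ⊕ b2
h(h(b3, h(b1, b6)), h(h(b5, b4), h(b7, b2))) flattens to b3 ⊕ b1 ⊕ b6 ⊕ b5 ⊕ b4 ⊕ b7 ⊕ b2

b3 ⊕ b1 ⊕ b6 ⊕ b5 ⊕ b4 ⊕ b7 ⊕ b2


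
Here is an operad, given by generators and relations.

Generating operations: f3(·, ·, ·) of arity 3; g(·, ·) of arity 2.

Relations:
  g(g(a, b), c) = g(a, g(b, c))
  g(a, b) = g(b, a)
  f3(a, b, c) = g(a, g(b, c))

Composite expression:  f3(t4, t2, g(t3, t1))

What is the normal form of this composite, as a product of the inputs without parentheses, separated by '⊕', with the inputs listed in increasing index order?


Key point: f3 commutes, so take the t-inputs in any fixed order.
g(t3, t1) collapses to t3 ⊕ t1
f3(t4, t2, g(t3, t1)) collapses to t4 ⊕ t2 ⊕ t3 ⊕ t1
putting the inputs in ascending order: t1 ⊕ t2 ⊕ t3 ⊕ t4

t1 ⊕ t2 ⊕ t3 ⊕ t4


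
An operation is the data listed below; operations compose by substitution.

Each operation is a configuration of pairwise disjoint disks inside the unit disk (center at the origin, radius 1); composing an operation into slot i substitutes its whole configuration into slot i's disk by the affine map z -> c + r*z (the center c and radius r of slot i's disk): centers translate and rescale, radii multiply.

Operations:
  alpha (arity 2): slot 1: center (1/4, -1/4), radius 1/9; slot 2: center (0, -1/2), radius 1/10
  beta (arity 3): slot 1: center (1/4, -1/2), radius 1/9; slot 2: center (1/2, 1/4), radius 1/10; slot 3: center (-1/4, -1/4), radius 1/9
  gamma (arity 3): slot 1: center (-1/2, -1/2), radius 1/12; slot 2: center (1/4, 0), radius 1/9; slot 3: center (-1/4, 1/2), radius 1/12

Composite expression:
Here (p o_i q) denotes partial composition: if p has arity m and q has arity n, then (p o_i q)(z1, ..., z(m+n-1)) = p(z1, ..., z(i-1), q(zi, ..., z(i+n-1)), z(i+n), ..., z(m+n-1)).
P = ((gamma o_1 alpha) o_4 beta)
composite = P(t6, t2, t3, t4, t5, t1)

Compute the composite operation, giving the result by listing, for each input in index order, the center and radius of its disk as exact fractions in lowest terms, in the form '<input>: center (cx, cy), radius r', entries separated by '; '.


t1: center (-13/48, 23/48), radius 1/108; t2: center (-1/2, -13/24), radius 1/120; t3: center (1/4, 0), radius 1/9; t4: center (-11/48, 11/24), radius 1/108; t5: center (-5/24, 25/48), radius 1/120; t6: center (-23/48, -25/48), radius 1/108


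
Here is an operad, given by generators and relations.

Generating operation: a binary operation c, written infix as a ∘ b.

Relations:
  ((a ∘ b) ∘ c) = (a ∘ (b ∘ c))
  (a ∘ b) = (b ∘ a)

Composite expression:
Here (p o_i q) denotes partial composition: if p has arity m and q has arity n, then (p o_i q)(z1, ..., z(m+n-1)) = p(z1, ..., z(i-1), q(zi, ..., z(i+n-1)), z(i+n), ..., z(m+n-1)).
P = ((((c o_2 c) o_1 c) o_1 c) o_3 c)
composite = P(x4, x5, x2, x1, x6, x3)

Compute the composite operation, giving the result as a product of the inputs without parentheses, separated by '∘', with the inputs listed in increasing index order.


With c associative and commutative, the x-input set is all that matters.
(x4 ∘ x5) linearizes to x4 ∘ x5
(x2 ∘ x1) linearizes to x2 ∘ x1
((x4 ∘ x5) ∘ (x2 ∘ x1)) linearizes to x4 ∘ x5 ∘ x2 ∘ x1
(x6 ∘ x3) linearizes to x6 ∘ x3
(((x4 ∘ x5) ∘ (x2 ∘ x1)) ∘ (x6 ∘ x3)) linearizes to x4 ∘ x5 ∘ x2 ∘ x1 ∘ x6 ∘ x3
commutativity sorts the factors: x1 ∘ x2 ∘ x3 ∘ x4 ∘ x5 ∘ x6

x1 ∘ x2 ∘ x3 ∘ x4 ∘ x5 ∘ x6


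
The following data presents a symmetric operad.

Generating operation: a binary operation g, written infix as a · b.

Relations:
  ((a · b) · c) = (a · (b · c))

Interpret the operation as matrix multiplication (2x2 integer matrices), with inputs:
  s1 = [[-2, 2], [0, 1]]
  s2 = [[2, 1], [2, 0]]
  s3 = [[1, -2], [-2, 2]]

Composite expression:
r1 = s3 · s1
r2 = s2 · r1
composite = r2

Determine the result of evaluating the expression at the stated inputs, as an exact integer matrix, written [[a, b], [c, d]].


[[0, -2], [-4, 0]]

(s3 · s1) = [[-2, 0], [4, -2]]
(s2 · (s3 · s1)) = [[0, -2], [-4, 0]]


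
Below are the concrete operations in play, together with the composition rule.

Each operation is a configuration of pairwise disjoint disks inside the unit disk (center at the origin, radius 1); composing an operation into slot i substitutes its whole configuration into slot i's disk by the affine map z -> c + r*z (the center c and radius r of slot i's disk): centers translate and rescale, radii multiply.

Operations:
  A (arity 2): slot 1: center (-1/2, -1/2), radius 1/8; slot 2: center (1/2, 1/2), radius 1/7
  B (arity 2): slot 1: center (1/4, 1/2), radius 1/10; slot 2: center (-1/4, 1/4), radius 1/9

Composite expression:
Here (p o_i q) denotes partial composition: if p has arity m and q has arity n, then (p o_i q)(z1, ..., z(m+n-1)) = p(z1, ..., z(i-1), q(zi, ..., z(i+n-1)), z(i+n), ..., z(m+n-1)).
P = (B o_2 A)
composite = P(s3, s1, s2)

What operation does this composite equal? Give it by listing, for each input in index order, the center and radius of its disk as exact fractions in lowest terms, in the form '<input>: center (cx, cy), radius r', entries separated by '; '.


s1: center (-11/36, 7/36), radius 1/72; s2: center (-7/36, 11/36), radius 1/63; s3: center (1/4, 1/2), radius 1/10

Only the slot chain above each s matters under B; compose those maps.
for s3, the 1-step affine chain lands on center (1/4, 1/2), radius 1/10
for s1, the 2-step affine chain lands on center (-11/36, 7/36), radius 1/72
for s2, the 2-step affine chain lands on center (-7/36, 11/36), radius 1/63


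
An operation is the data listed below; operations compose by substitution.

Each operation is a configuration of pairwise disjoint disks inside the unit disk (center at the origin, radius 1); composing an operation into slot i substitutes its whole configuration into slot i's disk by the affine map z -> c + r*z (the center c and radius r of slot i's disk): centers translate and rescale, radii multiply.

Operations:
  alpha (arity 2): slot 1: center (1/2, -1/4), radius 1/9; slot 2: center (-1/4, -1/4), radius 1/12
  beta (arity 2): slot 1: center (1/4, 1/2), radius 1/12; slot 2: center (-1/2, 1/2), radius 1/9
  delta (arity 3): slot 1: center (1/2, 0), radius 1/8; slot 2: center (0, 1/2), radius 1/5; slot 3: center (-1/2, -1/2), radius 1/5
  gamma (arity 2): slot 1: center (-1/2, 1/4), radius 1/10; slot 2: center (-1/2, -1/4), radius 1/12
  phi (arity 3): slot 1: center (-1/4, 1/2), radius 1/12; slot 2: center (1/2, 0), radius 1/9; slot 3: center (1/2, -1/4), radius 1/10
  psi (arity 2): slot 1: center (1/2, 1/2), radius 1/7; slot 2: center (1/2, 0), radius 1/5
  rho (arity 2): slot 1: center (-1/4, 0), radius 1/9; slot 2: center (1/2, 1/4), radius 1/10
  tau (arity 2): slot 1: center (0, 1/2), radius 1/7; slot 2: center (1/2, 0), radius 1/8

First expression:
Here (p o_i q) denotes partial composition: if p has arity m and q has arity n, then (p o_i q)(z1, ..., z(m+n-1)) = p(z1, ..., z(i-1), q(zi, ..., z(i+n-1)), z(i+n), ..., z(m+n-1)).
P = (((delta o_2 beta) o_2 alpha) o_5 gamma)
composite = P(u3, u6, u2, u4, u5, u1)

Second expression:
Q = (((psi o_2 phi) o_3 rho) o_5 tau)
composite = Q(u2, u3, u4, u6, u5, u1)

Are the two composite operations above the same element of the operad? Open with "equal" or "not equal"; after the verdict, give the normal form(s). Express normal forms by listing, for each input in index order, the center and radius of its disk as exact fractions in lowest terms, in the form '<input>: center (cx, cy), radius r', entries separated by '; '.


not equal: they reduce to u1: center (-3/5, -11/20), radius 1/60; u2: center (11/240, 143/240), radius 1/720; u3: center (1/2, 0), radius 1/8; u4: center (-1/10, 3/5), radius 1/45; u5: center (-3/5, -9/20), radius 1/50; u6: center (7/120, 143/240), radius 1/540 and u1: center (61/100, -1/20), radius 1/400; u2: center (1/2, 1/2), radius 1/7; u3: center (9/20, 1/10), radius 1/60; u4: center (107/180, 0), radius 1/405; u5: center (3/5, -1/25), radius 1/350; u6: center (11/18, 1/180), radius 1/450

The first expression, normalized: u1: center (-3/5, -11/20), radius 1/60; u2: center (11/240, 143/240), radius 1/720; u3: center (1/2, 0), radius 1/8; u4: center (-1/10, 3/5), radius 1/45; u5: center (-3/5, -9/20), radius 1/50; u6: center (7/120, 143/240), radius 1/540
The second expression, normalized: u1: center (61/100, -1/20), radius 1/400; u2: center (1/2, 1/2), radius 1/7; u3: center (9/20, 1/10), radius 1/60; u4: center (107/180, 0), radius 1/405; u5: center (3/5, -1/25), radius 1/350; u6: center (11/18, 1/180), radius 1/450
No match — not equal.


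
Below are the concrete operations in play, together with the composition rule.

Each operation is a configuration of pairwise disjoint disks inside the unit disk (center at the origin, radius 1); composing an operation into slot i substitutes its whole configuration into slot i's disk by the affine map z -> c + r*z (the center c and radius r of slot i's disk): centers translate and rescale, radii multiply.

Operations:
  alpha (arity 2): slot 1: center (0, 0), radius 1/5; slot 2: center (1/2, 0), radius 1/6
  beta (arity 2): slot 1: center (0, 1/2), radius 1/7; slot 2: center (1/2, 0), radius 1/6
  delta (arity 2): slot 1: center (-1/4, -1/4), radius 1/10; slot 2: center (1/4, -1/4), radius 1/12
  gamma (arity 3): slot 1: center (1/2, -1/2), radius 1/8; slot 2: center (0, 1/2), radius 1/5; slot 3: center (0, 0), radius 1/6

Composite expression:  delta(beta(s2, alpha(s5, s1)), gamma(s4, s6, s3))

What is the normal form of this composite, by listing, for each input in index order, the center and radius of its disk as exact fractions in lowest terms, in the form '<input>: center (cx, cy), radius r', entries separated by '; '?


s1: center (-23/120, -1/4), radius 1/360; s2: center (-1/4, -1/5), radius 1/70; s3: center (1/4, -1/4), radius 1/72; s4: center (7/24, -7/24), radius 1/96; s5: center (-1/5, -1/4), radius 1/300; s6: center (1/4, -5/24), radius 1/60

Only the slot chain above each s matters under delta; compose those maps.
input s2: composing its 2 substitution steps yields center (-1/4, -1/5), radius 1/70
input s5: composing its 3 substitution steps yields center (-1/5, -1/4), radius 1/300
input s1: composing its 3 substitution steps yields center (-23/120, -1/4), radius 1/360
input s4: composing its 2 substitution steps yields center (7/24, -7/24), radius 1/96
input s6: composing its 2 substitution steps yields center (1/4, -5/24), radius 1/60
input s3: composing its 2 substitution steps yields center (1/4, -1/4), radius 1/72


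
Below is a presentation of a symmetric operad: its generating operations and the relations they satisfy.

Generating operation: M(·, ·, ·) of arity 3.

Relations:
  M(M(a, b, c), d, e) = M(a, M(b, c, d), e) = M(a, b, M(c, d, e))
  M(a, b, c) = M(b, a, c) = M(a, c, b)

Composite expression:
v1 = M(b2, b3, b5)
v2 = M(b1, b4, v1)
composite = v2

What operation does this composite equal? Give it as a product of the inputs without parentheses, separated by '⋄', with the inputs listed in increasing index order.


b1 ⋄ b2 ⋄ b3 ⋄ b4 ⋄ b5

Key point: M commutes, so take the b-inputs in any fixed order.
M(b2, b3, b5) collapses to b2 ⋄ b3 ⋄ b5
M(b1, b4, M(b2, b3, b5)) collapses to b1 ⋄ b4 ⋄ b2 ⋄ b3 ⋄ b5
rearranged into index order: b1 ⋄ b2 ⋄ b3 ⋄ b4 ⋄ b5


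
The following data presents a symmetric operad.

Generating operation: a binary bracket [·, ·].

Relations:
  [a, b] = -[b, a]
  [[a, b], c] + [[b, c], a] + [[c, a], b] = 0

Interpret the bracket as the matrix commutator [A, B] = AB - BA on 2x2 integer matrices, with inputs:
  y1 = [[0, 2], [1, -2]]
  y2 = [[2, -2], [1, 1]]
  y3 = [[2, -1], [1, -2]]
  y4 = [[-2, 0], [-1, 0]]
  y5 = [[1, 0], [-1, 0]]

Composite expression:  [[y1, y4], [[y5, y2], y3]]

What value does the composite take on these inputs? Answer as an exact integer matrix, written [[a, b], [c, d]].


[[-16, -16], [-16, 16]]


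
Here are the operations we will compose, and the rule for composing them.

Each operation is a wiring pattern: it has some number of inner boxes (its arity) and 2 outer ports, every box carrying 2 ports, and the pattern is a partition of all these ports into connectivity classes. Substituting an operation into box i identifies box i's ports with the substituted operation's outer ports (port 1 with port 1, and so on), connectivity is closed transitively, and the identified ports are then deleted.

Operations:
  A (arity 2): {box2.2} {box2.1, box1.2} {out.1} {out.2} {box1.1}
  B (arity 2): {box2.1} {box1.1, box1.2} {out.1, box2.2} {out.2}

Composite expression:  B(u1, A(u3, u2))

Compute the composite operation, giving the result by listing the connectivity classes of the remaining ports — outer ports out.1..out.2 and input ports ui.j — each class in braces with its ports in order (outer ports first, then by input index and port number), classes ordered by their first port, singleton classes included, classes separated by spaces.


{out.1} {out.2} {u1.1, u1.2} {u2.1, u3.2} {u2.2} {u3.1}

Connectivity passes through glued B-boundaries; trace each wire chain.
the subtree at A composes to {out.1} {out.2} {u2.1, u3.2} {u2.2} {u3.1} on (u3, u2); out.j = own outer ports
the subtree at B composes to {out.1} {out.2} {u1.1, u1.2} {u2.1, u3.2} {u2.2} {u3.1} on (u1, u3, u2); out.j = own outer ports


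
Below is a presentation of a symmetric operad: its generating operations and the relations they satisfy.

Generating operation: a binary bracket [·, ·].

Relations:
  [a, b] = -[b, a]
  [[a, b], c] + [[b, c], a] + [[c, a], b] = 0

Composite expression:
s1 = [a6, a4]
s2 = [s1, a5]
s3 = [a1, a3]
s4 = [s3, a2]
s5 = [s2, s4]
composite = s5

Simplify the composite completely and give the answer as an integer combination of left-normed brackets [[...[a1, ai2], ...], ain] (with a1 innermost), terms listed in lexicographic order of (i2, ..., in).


[[[[[a1, a3], a2], a4], a6], a5] - [[[[[a1, a3], a2], a5], a4], a6] + [[[[[a1, a3], a2], a5], a6], a4] - [[[[[a1, a3], a2], a6], a4], a5]

Left-normed coefficients sit on the a1-initial expansion words.
Composite bracket: [[[a6, a4], a5], [[a1, a3], a2]]
Each bracket splits as ab - ba, giving 32 signed words (2^5 = 32).
Only words starting with a1 matter:
  a1a3a2a4a6a5 (sign +1) contributes +[[[[[a1, a3], a2], a4], a6], a5]
  a1a3a2a5a4a6 (sign -1) contributes -[[[[[a1, a3], a2], a5], a4], a6]
  a1a3a2a5a6a4 (sign +1) contributes +[[[[[a1, a3], a2], a5], a6], a4]
  a1a3a2a6a4a5 (sign -1) contributes -[[[[[a1, a3], a2], a6], a4], a5]


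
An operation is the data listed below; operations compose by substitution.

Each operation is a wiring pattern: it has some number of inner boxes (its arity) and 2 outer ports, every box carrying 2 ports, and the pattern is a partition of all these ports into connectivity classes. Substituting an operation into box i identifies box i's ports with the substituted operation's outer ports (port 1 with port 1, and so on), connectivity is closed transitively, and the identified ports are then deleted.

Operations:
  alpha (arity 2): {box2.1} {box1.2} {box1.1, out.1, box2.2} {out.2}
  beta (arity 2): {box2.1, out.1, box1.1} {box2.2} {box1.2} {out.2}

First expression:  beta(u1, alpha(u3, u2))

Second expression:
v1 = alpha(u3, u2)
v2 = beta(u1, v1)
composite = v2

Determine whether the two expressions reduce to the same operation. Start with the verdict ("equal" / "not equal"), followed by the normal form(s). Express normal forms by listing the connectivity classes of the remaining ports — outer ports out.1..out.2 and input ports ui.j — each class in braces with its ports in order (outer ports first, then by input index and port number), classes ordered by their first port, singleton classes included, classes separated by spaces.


equal — both sides give {out.1, u1.1, u2.2, u3.1} {out.2} {u1.2} {u2.1} {u3.2}
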